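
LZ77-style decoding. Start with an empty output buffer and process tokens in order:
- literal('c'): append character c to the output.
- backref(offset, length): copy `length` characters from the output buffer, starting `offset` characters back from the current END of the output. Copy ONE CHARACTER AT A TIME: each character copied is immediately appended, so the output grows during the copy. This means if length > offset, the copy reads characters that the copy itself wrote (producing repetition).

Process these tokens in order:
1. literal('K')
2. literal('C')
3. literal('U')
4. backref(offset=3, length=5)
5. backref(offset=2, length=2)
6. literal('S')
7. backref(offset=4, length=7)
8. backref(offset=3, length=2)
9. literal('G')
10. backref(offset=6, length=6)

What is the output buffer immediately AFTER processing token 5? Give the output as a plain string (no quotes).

Answer: KCUKCUKCKC

Derivation:
Token 1: literal('K'). Output: "K"
Token 2: literal('C'). Output: "KC"
Token 3: literal('U'). Output: "KCU"
Token 4: backref(off=3, len=5) (overlapping!). Copied 'KCUKC' from pos 0. Output: "KCUKCUKC"
Token 5: backref(off=2, len=2). Copied 'KC' from pos 6. Output: "KCUKCUKCKC"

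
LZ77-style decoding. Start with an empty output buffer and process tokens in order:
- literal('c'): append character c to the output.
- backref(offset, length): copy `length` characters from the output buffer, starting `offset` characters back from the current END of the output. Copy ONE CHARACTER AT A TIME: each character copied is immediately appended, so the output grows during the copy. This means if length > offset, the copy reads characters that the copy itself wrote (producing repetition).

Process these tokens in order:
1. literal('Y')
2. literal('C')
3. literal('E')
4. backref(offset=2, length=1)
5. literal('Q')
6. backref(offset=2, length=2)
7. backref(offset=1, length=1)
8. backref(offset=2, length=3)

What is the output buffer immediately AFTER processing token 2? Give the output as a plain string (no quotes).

Answer: YC

Derivation:
Token 1: literal('Y'). Output: "Y"
Token 2: literal('C'). Output: "YC"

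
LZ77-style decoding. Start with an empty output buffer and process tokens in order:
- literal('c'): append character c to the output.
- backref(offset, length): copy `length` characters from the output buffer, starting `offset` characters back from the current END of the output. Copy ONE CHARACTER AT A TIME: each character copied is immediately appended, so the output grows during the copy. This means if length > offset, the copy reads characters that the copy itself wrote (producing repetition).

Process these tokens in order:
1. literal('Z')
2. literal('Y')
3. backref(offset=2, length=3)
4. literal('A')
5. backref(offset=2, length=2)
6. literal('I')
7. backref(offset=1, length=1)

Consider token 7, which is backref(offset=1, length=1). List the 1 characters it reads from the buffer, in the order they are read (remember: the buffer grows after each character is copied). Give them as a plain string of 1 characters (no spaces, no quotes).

Answer: I

Derivation:
Token 1: literal('Z'). Output: "Z"
Token 2: literal('Y'). Output: "ZY"
Token 3: backref(off=2, len=3) (overlapping!). Copied 'ZYZ' from pos 0. Output: "ZYZYZ"
Token 4: literal('A'). Output: "ZYZYZA"
Token 5: backref(off=2, len=2). Copied 'ZA' from pos 4. Output: "ZYZYZAZA"
Token 6: literal('I'). Output: "ZYZYZAZAI"
Token 7: backref(off=1, len=1). Buffer before: "ZYZYZAZAI" (len 9)
  byte 1: read out[8]='I', append. Buffer now: "ZYZYZAZAII"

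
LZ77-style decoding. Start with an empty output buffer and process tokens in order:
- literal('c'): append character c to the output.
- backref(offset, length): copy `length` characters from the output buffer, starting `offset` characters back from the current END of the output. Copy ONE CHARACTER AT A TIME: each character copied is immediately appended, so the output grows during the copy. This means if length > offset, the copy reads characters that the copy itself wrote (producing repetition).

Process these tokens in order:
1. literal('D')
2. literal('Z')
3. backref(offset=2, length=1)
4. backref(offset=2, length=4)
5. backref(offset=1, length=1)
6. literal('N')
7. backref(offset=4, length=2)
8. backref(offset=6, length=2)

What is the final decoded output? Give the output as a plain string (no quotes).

Answer: DZDZDZDDNZDZD

Derivation:
Token 1: literal('D'). Output: "D"
Token 2: literal('Z'). Output: "DZ"
Token 3: backref(off=2, len=1). Copied 'D' from pos 0. Output: "DZD"
Token 4: backref(off=2, len=4) (overlapping!). Copied 'ZDZD' from pos 1. Output: "DZDZDZD"
Token 5: backref(off=1, len=1). Copied 'D' from pos 6. Output: "DZDZDZDD"
Token 6: literal('N'). Output: "DZDZDZDDN"
Token 7: backref(off=4, len=2). Copied 'ZD' from pos 5. Output: "DZDZDZDDNZD"
Token 8: backref(off=6, len=2). Copied 'ZD' from pos 5. Output: "DZDZDZDDNZDZD"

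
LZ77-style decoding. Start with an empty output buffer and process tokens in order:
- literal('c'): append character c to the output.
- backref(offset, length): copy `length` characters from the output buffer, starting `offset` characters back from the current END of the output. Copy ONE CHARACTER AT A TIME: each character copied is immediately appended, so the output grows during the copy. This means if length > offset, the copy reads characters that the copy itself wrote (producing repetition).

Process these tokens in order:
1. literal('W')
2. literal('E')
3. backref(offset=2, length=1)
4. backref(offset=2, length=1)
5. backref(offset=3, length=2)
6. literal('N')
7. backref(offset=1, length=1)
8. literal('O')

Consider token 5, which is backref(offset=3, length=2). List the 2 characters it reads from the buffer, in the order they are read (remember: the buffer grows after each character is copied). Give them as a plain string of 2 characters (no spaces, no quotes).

Token 1: literal('W'). Output: "W"
Token 2: literal('E'). Output: "WE"
Token 3: backref(off=2, len=1). Copied 'W' from pos 0. Output: "WEW"
Token 4: backref(off=2, len=1). Copied 'E' from pos 1. Output: "WEWE"
Token 5: backref(off=3, len=2). Buffer before: "WEWE" (len 4)
  byte 1: read out[1]='E', append. Buffer now: "WEWEE"
  byte 2: read out[2]='W', append. Buffer now: "WEWEEW"

Answer: EW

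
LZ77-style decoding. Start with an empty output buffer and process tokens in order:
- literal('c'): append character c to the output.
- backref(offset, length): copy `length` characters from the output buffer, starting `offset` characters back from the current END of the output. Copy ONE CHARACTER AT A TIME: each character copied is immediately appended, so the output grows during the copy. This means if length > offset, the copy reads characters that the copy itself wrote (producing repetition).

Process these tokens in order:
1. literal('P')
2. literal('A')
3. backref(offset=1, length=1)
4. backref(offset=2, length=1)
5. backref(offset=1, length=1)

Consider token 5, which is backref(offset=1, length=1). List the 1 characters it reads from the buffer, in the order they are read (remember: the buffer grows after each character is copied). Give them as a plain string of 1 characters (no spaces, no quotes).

Answer: A

Derivation:
Token 1: literal('P'). Output: "P"
Token 2: literal('A'). Output: "PA"
Token 3: backref(off=1, len=1). Copied 'A' from pos 1. Output: "PAA"
Token 4: backref(off=2, len=1). Copied 'A' from pos 1. Output: "PAAA"
Token 5: backref(off=1, len=1). Buffer before: "PAAA" (len 4)
  byte 1: read out[3]='A', append. Buffer now: "PAAAA"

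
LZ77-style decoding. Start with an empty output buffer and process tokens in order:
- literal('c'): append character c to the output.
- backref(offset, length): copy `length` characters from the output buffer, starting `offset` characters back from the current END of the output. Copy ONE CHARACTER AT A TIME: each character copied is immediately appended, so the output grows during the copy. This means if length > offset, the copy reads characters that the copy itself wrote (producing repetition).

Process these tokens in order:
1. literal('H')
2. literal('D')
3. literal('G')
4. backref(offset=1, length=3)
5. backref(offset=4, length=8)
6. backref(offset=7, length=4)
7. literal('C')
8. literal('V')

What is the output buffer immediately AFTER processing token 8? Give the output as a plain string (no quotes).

Token 1: literal('H'). Output: "H"
Token 2: literal('D'). Output: "HD"
Token 3: literal('G'). Output: "HDG"
Token 4: backref(off=1, len=3) (overlapping!). Copied 'GGG' from pos 2. Output: "HDGGGG"
Token 5: backref(off=4, len=8) (overlapping!). Copied 'GGGGGGGG' from pos 2. Output: "HDGGGGGGGGGGGG"
Token 6: backref(off=7, len=4). Copied 'GGGG' from pos 7. Output: "HDGGGGGGGGGGGGGGGG"
Token 7: literal('C'). Output: "HDGGGGGGGGGGGGGGGGC"
Token 8: literal('V'). Output: "HDGGGGGGGGGGGGGGGGCV"

Answer: HDGGGGGGGGGGGGGGGGCV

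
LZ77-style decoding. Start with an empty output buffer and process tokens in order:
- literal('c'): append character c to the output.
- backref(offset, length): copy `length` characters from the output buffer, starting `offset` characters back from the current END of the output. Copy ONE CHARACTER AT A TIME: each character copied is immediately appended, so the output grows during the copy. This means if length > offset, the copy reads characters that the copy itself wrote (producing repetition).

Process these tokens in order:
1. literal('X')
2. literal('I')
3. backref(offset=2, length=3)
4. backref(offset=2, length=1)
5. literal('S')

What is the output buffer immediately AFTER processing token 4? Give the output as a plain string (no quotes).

Token 1: literal('X'). Output: "X"
Token 2: literal('I'). Output: "XI"
Token 3: backref(off=2, len=3) (overlapping!). Copied 'XIX' from pos 0. Output: "XIXIX"
Token 4: backref(off=2, len=1). Copied 'I' from pos 3. Output: "XIXIXI"

Answer: XIXIXI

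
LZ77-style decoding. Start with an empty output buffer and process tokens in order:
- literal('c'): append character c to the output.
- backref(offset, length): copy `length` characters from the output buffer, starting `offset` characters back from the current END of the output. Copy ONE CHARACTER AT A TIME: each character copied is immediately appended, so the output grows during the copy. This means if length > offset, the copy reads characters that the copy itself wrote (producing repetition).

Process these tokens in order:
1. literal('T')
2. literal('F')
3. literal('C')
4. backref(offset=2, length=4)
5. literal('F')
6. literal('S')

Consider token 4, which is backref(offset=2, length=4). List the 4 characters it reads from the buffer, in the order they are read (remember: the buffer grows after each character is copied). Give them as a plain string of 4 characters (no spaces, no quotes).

Token 1: literal('T'). Output: "T"
Token 2: literal('F'). Output: "TF"
Token 3: literal('C'). Output: "TFC"
Token 4: backref(off=2, len=4). Buffer before: "TFC" (len 3)
  byte 1: read out[1]='F', append. Buffer now: "TFCF"
  byte 2: read out[2]='C', append. Buffer now: "TFCFC"
  byte 3: read out[3]='F', append. Buffer now: "TFCFCF"
  byte 4: read out[4]='C', append. Buffer now: "TFCFCFC"

Answer: FCFC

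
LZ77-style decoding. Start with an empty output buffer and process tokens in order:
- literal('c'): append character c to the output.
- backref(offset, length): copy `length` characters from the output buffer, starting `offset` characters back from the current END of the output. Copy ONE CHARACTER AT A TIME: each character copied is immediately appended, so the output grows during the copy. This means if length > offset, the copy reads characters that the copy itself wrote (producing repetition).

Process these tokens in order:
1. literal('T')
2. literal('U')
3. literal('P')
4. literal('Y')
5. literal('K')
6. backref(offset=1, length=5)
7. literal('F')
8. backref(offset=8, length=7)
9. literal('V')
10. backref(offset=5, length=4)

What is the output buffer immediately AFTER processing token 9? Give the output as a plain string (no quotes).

Token 1: literal('T'). Output: "T"
Token 2: literal('U'). Output: "TU"
Token 3: literal('P'). Output: "TUP"
Token 4: literal('Y'). Output: "TUPY"
Token 5: literal('K'). Output: "TUPYK"
Token 6: backref(off=1, len=5) (overlapping!). Copied 'KKKKK' from pos 4. Output: "TUPYKKKKKK"
Token 7: literal('F'). Output: "TUPYKKKKKKF"
Token 8: backref(off=8, len=7). Copied 'YKKKKKK' from pos 3. Output: "TUPYKKKKKKFYKKKKKK"
Token 9: literal('V'). Output: "TUPYKKKKKKFYKKKKKKV"

Answer: TUPYKKKKKKFYKKKKKKV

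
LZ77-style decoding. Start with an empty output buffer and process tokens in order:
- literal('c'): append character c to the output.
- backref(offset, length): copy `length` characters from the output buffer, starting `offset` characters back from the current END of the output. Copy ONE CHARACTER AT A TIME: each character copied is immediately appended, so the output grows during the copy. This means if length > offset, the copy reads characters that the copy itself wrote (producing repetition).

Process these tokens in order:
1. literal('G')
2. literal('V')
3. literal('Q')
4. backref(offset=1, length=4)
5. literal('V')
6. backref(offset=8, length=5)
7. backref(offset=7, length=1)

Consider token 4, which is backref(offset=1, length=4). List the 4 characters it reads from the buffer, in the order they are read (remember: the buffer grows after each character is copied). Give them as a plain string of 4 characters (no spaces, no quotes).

Token 1: literal('G'). Output: "G"
Token 2: literal('V'). Output: "GV"
Token 3: literal('Q'). Output: "GVQ"
Token 4: backref(off=1, len=4). Buffer before: "GVQ" (len 3)
  byte 1: read out[2]='Q', append. Buffer now: "GVQQ"
  byte 2: read out[3]='Q', append. Buffer now: "GVQQQ"
  byte 3: read out[4]='Q', append. Buffer now: "GVQQQQ"
  byte 4: read out[5]='Q', append. Buffer now: "GVQQQQQ"

Answer: QQQQ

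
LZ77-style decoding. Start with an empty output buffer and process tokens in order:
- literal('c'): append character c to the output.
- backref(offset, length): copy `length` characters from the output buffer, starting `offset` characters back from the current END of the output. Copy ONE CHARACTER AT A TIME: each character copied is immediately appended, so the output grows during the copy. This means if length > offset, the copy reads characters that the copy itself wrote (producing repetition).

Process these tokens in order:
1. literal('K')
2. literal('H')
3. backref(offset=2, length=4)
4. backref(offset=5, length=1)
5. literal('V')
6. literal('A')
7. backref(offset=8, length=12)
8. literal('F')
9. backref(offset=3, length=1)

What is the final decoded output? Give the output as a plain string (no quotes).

Answer: KHKHKHHVAHKHKHHVAHKHKFH

Derivation:
Token 1: literal('K'). Output: "K"
Token 2: literal('H'). Output: "KH"
Token 3: backref(off=2, len=4) (overlapping!). Copied 'KHKH' from pos 0. Output: "KHKHKH"
Token 4: backref(off=5, len=1). Copied 'H' from pos 1. Output: "KHKHKHH"
Token 5: literal('V'). Output: "KHKHKHHV"
Token 6: literal('A'). Output: "KHKHKHHVA"
Token 7: backref(off=8, len=12) (overlapping!). Copied 'HKHKHHVAHKHK' from pos 1. Output: "KHKHKHHVAHKHKHHVAHKHK"
Token 8: literal('F'). Output: "KHKHKHHVAHKHKHHVAHKHKF"
Token 9: backref(off=3, len=1). Copied 'H' from pos 19. Output: "KHKHKHHVAHKHKHHVAHKHKFH"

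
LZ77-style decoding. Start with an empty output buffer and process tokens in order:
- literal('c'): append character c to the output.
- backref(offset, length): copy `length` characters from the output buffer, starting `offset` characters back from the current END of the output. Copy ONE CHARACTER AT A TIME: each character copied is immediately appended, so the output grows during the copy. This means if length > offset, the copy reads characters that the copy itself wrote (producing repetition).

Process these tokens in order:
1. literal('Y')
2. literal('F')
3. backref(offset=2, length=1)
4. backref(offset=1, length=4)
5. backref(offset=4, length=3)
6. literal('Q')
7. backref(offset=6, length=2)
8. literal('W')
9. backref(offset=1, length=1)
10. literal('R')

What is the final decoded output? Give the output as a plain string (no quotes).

Token 1: literal('Y'). Output: "Y"
Token 2: literal('F'). Output: "YF"
Token 3: backref(off=2, len=1). Copied 'Y' from pos 0. Output: "YFY"
Token 4: backref(off=1, len=4) (overlapping!). Copied 'YYYY' from pos 2. Output: "YFYYYYY"
Token 5: backref(off=4, len=3). Copied 'YYY' from pos 3. Output: "YFYYYYYYYY"
Token 6: literal('Q'). Output: "YFYYYYYYYYQ"
Token 7: backref(off=6, len=2). Copied 'YY' from pos 5. Output: "YFYYYYYYYYQYY"
Token 8: literal('W'). Output: "YFYYYYYYYYQYYW"
Token 9: backref(off=1, len=1). Copied 'W' from pos 13. Output: "YFYYYYYYYYQYYWW"
Token 10: literal('R'). Output: "YFYYYYYYYYQYYWWR"

Answer: YFYYYYYYYYQYYWWR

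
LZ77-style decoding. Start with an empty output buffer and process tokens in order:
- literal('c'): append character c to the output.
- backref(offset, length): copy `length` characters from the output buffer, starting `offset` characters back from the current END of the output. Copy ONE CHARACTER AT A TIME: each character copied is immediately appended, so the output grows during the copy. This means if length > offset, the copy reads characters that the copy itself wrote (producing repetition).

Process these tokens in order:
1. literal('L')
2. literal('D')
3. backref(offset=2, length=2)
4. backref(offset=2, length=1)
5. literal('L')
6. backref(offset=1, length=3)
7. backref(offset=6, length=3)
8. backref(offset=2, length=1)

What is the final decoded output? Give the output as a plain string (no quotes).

Token 1: literal('L'). Output: "L"
Token 2: literal('D'). Output: "LD"
Token 3: backref(off=2, len=2). Copied 'LD' from pos 0. Output: "LDLD"
Token 4: backref(off=2, len=1). Copied 'L' from pos 2. Output: "LDLDL"
Token 5: literal('L'). Output: "LDLDLL"
Token 6: backref(off=1, len=3) (overlapping!). Copied 'LLL' from pos 5. Output: "LDLDLLLLL"
Token 7: backref(off=6, len=3). Copied 'DLL' from pos 3. Output: "LDLDLLLLLDLL"
Token 8: backref(off=2, len=1). Copied 'L' from pos 10. Output: "LDLDLLLLLDLLL"

Answer: LDLDLLLLLDLLL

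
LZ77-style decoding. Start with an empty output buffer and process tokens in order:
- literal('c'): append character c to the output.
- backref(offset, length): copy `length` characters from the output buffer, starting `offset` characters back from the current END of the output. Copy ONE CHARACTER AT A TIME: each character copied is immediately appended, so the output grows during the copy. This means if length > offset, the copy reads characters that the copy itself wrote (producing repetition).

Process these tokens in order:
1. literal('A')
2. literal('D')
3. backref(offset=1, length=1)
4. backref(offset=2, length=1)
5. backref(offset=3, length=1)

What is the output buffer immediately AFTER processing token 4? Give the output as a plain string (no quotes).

Answer: ADDD

Derivation:
Token 1: literal('A'). Output: "A"
Token 2: literal('D'). Output: "AD"
Token 3: backref(off=1, len=1). Copied 'D' from pos 1. Output: "ADD"
Token 4: backref(off=2, len=1). Copied 'D' from pos 1. Output: "ADDD"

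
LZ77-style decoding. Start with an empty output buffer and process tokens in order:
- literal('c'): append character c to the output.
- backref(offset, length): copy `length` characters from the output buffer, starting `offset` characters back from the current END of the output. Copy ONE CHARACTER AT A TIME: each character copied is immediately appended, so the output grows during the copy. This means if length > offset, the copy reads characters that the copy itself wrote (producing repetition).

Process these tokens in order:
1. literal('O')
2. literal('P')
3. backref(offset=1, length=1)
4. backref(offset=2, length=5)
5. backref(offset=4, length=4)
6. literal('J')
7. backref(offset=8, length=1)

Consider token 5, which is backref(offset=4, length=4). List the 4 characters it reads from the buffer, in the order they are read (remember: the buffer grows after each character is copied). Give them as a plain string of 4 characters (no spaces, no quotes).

Answer: PPPP

Derivation:
Token 1: literal('O'). Output: "O"
Token 2: literal('P'). Output: "OP"
Token 3: backref(off=1, len=1). Copied 'P' from pos 1. Output: "OPP"
Token 4: backref(off=2, len=5) (overlapping!). Copied 'PPPPP' from pos 1. Output: "OPPPPPPP"
Token 5: backref(off=4, len=4). Buffer before: "OPPPPPPP" (len 8)
  byte 1: read out[4]='P', append. Buffer now: "OPPPPPPPP"
  byte 2: read out[5]='P', append. Buffer now: "OPPPPPPPPP"
  byte 3: read out[6]='P', append. Buffer now: "OPPPPPPPPPP"
  byte 4: read out[7]='P', append. Buffer now: "OPPPPPPPPPPP"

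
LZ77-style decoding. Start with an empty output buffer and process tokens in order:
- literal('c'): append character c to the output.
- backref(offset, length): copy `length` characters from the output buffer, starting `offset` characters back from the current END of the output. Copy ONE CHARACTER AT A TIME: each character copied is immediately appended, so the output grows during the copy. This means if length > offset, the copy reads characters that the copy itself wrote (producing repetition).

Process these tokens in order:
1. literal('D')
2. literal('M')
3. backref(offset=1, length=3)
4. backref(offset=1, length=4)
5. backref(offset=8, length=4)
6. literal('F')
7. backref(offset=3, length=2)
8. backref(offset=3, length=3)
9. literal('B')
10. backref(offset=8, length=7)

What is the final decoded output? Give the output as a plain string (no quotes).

Answer: DMMMMMMMMMMMMFMMFMMBMFMMFMM

Derivation:
Token 1: literal('D'). Output: "D"
Token 2: literal('M'). Output: "DM"
Token 3: backref(off=1, len=3) (overlapping!). Copied 'MMM' from pos 1. Output: "DMMMM"
Token 4: backref(off=1, len=4) (overlapping!). Copied 'MMMM' from pos 4. Output: "DMMMMMMMM"
Token 5: backref(off=8, len=4). Copied 'MMMM' from pos 1. Output: "DMMMMMMMMMMMM"
Token 6: literal('F'). Output: "DMMMMMMMMMMMMF"
Token 7: backref(off=3, len=2). Copied 'MM' from pos 11. Output: "DMMMMMMMMMMMMFMM"
Token 8: backref(off=3, len=3). Copied 'FMM' from pos 13. Output: "DMMMMMMMMMMMMFMMFMM"
Token 9: literal('B'). Output: "DMMMMMMMMMMMMFMMFMMB"
Token 10: backref(off=8, len=7). Copied 'MFMMFMM' from pos 12. Output: "DMMMMMMMMMMMMFMMFMMBMFMMFMM"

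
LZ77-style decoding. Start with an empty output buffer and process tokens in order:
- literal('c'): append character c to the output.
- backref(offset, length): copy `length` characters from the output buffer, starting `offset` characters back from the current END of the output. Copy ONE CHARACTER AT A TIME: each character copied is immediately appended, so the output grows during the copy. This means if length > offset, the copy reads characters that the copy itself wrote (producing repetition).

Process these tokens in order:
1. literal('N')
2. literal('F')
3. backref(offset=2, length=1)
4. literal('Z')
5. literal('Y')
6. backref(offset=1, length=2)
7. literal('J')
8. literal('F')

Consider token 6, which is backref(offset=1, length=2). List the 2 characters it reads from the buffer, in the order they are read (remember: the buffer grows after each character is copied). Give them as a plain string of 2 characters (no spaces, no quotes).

Token 1: literal('N'). Output: "N"
Token 2: literal('F'). Output: "NF"
Token 3: backref(off=2, len=1). Copied 'N' from pos 0. Output: "NFN"
Token 4: literal('Z'). Output: "NFNZ"
Token 5: literal('Y'). Output: "NFNZY"
Token 6: backref(off=1, len=2). Buffer before: "NFNZY" (len 5)
  byte 1: read out[4]='Y', append. Buffer now: "NFNZYY"
  byte 2: read out[5]='Y', append. Buffer now: "NFNZYYY"

Answer: YY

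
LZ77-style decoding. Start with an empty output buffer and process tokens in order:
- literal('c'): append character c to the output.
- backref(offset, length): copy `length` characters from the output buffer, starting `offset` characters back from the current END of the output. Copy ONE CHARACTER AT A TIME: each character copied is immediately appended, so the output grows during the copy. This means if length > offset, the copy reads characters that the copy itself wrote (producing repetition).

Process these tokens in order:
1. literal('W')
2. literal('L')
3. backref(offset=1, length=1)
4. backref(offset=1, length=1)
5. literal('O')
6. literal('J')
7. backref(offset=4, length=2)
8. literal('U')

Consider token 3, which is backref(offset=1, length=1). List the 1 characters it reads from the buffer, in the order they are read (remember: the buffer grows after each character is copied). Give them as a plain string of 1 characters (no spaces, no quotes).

Answer: L

Derivation:
Token 1: literal('W'). Output: "W"
Token 2: literal('L'). Output: "WL"
Token 3: backref(off=1, len=1). Buffer before: "WL" (len 2)
  byte 1: read out[1]='L', append. Buffer now: "WLL"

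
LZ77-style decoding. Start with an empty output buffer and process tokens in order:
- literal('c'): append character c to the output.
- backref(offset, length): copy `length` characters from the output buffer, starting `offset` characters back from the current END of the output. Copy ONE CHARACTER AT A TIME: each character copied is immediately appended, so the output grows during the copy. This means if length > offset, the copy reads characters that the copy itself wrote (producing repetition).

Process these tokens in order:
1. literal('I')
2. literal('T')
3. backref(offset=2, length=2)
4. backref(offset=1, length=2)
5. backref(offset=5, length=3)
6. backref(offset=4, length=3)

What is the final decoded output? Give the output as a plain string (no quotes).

Token 1: literal('I'). Output: "I"
Token 2: literal('T'). Output: "IT"
Token 3: backref(off=2, len=2). Copied 'IT' from pos 0. Output: "ITIT"
Token 4: backref(off=1, len=2) (overlapping!). Copied 'TT' from pos 3. Output: "ITITTT"
Token 5: backref(off=5, len=3). Copied 'TIT' from pos 1. Output: "ITITTTTIT"
Token 6: backref(off=4, len=3). Copied 'TTI' from pos 5. Output: "ITITTTTITTTI"

Answer: ITITTTTITTTI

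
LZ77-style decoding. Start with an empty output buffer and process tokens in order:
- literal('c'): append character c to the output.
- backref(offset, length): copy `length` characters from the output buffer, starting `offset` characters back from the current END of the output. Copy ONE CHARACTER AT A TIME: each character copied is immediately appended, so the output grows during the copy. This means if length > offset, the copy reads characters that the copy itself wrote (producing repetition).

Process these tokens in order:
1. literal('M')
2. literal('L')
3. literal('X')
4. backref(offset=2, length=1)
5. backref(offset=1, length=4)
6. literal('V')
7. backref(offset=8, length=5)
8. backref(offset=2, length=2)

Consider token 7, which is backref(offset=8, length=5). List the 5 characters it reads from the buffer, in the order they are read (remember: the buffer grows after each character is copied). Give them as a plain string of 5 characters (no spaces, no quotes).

Answer: LXLLL

Derivation:
Token 1: literal('M'). Output: "M"
Token 2: literal('L'). Output: "ML"
Token 3: literal('X'). Output: "MLX"
Token 4: backref(off=2, len=1). Copied 'L' from pos 1. Output: "MLXL"
Token 5: backref(off=1, len=4) (overlapping!). Copied 'LLLL' from pos 3. Output: "MLXLLLLL"
Token 6: literal('V'). Output: "MLXLLLLLV"
Token 7: backref(off=8, len=5). Buffer before: "MLXLLLLLV" (len 9)
  byte 1: read out[1]='L', append. Buffer now: "MLXLLLLLVL"
  byte 2: read out[2]='X', append. Buffer now: "MLXLLLLLVLX"
  byte 3: read out[3]='L', append. Buffer now: "MLXLLLLLVLXL"
  byte 4: read out[4]='L', append. Buffer now: "MLXLLLLLVLXLL"
  byte 5: read out[5]='L', append. Buffer now: "MLXLLLLLVLXLLL"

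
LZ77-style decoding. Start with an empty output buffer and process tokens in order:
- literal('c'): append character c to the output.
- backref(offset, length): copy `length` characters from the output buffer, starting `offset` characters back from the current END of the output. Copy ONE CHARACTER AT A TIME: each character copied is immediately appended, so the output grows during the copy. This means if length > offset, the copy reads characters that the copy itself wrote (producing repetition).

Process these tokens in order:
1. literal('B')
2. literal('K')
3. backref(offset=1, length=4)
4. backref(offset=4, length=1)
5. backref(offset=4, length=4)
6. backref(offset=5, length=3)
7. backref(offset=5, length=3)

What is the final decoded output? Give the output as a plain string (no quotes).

Token 1: literal('B'). Output: "B"
Token 2: literal('K'). Output: "BK"
Token 3: backref(off=1, len=4) (overlapping!). Copied 'KKKK' from pos 1. Output: "BKKKKK"
Token 4: backref(off=4, len=1). Copied 'K' from pos 2. Output: "BKKKKKK"
Token 5: backref(off=4, len=4). Copied 'KKKK' from pos 3. Output: "BKKKKKKKKKK"
Token 6: backref(off=5, len=3). Copied 'KKK' from pos 6. Output: "BKKKKKKKKKKKKK"
Token 7: backref(off=5, len=3). Copied 'KKK' from pos 9. Output: "BKKKKKKKKKKKKKKKK"

Answer: BKKKKKKKKKKKKKKKK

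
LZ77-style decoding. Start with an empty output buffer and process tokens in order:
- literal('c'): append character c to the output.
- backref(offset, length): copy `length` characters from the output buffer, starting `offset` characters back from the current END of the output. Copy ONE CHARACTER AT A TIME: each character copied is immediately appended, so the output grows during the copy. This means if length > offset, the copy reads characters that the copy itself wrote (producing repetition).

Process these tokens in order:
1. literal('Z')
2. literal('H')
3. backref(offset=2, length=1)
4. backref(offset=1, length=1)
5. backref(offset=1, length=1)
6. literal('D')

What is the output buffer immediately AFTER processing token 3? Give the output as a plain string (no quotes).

Answer: ZHZ

Derivation:
Token 1: literal('Z'). Output: "Z"
Token 2: literal('H'). Output: "ZH"
Token 3: backref(off=2, len=1). Copied 'Z' from pos 0. Output: "ZHZ"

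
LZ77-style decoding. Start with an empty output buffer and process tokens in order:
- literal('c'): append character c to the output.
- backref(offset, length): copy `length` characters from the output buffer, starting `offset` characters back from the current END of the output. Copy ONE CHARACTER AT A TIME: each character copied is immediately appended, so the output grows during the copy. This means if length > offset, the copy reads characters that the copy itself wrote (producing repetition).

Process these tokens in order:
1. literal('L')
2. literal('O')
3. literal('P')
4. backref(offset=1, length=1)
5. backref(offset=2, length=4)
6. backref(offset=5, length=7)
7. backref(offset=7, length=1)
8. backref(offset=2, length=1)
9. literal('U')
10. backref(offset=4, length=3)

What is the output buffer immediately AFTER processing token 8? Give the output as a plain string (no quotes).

Answer: LOPPPPPPPPPPPPPPP

Derivation:
Token 1: literal('L'). Output: "L"
Token 2: literal('O'). Output: "LO"
Token 3: literal('P'). Output: "LOP"
Token 4: backref(off=1, len=1). Copied 'P' from pos 2. Output: "LOPP"
Token 5: backref(off=2, len=4) (overlapping!). Copied 'PPPP' from pos 2. Output: "LOPPPPPP"
Token 6: backref(off=5, len=7) (overlapping!). Copied 'PPPPPPP' from pos 3. Output: "LOPPPPPPPPPPPPP"
Token 7: backref(off=7, len=1). Copied 'P' from pos 8. Output: "LOPPPPPPPPPPPPPP"
Token 8: backref(off=2, len=1). Copied 'P' from pos 14. Output: "LOPPPPPPPPPPPPPPP"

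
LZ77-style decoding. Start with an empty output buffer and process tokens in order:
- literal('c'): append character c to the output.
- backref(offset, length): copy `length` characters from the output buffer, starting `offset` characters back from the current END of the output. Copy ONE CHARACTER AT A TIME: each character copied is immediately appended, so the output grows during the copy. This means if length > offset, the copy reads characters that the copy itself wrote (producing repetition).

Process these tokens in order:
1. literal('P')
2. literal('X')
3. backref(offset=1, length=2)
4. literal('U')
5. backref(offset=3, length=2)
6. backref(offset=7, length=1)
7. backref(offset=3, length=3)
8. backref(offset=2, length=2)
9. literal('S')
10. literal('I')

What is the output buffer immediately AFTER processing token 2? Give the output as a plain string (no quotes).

Token 1: literal('P'). Output: "P"
Token 2: literal('X'). Output: "PX"

Answer: PX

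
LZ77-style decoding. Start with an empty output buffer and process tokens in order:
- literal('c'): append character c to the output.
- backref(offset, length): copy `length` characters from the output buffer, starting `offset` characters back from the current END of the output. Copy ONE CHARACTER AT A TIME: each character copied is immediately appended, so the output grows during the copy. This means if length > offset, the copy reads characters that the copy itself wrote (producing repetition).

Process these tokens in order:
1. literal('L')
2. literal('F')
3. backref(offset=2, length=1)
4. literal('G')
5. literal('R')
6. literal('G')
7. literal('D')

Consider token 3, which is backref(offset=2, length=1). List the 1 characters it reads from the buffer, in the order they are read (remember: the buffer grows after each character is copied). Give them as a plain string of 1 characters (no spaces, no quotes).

Answer: L

Derivation:
Token 1: literal('L'). Output: "L"
Token 2: literal('F'). Output: "LF"
Token 3: backref(off=2, len=1). Buffer before: "LF" (len 2)
  byte 1: read out[0]='L', append. Buffer now: "LFL"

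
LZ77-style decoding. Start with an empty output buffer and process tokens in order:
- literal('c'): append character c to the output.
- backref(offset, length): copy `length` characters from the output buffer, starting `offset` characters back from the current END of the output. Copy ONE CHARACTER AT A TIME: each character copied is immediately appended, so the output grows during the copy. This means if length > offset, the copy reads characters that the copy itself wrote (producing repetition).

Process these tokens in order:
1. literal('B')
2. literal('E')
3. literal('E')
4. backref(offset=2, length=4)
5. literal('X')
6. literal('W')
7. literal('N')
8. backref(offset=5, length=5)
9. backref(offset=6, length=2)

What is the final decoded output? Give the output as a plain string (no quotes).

Token 1: literal('B'). Output: "B"
Token 2: literal('E'). Output: "BE"
Token 3: literal('E'). Output: "BEE"
Token 4: backref(off=2, len=4) (overlapping!). Copied 'EEEE' from pos 1. Output: "BEEEEEE"
Token 5: literal('X'). Output: "BEEEEEEX"
Token 6: literal('W'). Output: "BEEEEEEXW"
Token 7: literal('N'). Output: "BEEEEEEXWN"
Token 8: backref(off=5, len=5). Copied 'EEXWN' from pos 5. Output: "BEEEEEEXWNEEXWN"
Token 9: backref(off=6, len=2). Copied 'NE' from pos 9. Output: "BEEEEEEXWNEEXWNNE"

Answer: BEEEEEEXWNEEXWNNE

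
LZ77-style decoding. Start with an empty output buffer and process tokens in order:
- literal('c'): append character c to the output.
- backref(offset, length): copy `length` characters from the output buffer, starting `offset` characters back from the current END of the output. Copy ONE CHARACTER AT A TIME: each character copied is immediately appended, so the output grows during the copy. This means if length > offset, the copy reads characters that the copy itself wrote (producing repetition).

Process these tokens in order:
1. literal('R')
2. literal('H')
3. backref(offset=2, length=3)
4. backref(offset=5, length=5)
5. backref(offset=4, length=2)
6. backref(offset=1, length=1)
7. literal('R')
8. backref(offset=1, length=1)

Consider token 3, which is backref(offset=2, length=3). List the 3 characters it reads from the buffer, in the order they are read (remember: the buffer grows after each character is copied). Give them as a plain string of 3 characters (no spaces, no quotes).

Token 1: literal('R'). Output: "R"
Token 2: literal('H'). Output: "RH"
Token 3: backref(off=2, len=3). Buffer before: "RH" (len 2)
  byte 1: read out[0]='R', append. Buffer now: "RHR"
  byte 2: read out[1]='H', append. Buffer now: "RHRH"
  byte 3: read out[2]='R', append. Buffer now: "RHRHR"

Answer: RHR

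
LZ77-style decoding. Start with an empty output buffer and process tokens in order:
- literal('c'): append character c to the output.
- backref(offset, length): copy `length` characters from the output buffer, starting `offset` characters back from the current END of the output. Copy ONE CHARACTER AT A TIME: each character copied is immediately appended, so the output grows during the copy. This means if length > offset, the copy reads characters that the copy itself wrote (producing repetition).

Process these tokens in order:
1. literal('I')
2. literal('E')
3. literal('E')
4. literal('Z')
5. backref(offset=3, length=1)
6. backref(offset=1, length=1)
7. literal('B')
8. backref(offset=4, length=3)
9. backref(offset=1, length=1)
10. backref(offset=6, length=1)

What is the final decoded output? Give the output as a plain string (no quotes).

Answer: IEEZEEBZEEEE

Derivation:
Token 1: literal('I'). Output: "I"
Token 2: literal('E'). Output: "IE"
Token 3: literal('E'). Output: "IEE"
Token 4: literal('Z'). Output: "IEEZ"
Token 5: backref(off=3, len=1). Copied 'E' from pos 1. Output: "IEEZE"
Token 6: backref(off=1, len=1). Copied 'E' from pos 4. Output: "IEEZEE"
Token 7: literal('B'). Output: "IEEZEEB"
Token 8: backref(off=4, len=3). Copied 'ZEE' from pos 3. Output: "IEEZEEBZEE"
Token 9: backref(off=1, len=1). Copied 'E' from pos 9. Output: "IEEZEEBZEEE"
Token 10: backref(off=6, len=1). Copied 'E' from pos 5. Output: "IEEZEEBZEEEE"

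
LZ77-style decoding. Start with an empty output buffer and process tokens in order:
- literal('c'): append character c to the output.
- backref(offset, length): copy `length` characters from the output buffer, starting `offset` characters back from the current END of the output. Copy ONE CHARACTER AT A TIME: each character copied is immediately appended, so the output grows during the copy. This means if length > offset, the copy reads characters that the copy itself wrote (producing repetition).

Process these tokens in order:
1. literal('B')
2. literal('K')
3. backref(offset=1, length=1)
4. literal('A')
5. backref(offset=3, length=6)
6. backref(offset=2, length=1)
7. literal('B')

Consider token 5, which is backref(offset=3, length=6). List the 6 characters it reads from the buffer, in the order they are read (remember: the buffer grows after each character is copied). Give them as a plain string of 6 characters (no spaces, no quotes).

Answer: KKAKKA

Derivation:
Token 1: literal('B'). Output: "B"
Token 2: literal('K'). Output: "BK"
Token 3: backref(off=1, len=1). Copied 'K' from pos 1. Output: "BKK"
Token 4: literal('A'). Output: "BKKA"
Token 5: backref(off=3, len=6). Buffer before: "BKKA" (len 4)
  byte 1: read out[1]='K', append. Buffer now: "BKKAK"
  byte 2: read out[2]='K', append. Buffer now: "BKKAKK"
  byte 3: read out[3]='A', append. Buffer now: "BKKAKKA"
  byte 4: read out[4]='K', append. Buffer now: "BKKAKKAK"
  byte 5: read out[5]='K', append. Buffer now: "BKKAKKAKK"
  byte 6: read out[6]='A', append. Buffer now: "BKKAKKAKKA"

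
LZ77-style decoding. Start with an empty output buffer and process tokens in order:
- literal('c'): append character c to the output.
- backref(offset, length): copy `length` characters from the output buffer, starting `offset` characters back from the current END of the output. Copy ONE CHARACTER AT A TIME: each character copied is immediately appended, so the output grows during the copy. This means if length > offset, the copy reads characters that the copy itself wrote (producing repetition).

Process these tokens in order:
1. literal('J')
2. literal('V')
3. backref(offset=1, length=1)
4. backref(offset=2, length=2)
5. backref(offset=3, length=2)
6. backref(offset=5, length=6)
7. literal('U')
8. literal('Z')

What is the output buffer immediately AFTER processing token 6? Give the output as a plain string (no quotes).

Answer: JVVVVVVVVVVVV

Derivation:
Token 1: literal('J'). Output: "J"
Token 2: literal('V'). Output: "JV"
Token 3: backref(off=1, len=1). Copied 'V' from pos 1. Output: "JVV"
Token 4: backref(off=2, len=2). Copied 'VV' from pos 1. Output: "JVVVV"
Token 5: backref(off=3, len=2). Copied 'VV' from pos 2. Output: "JVVVVVV"
Token 6: backref(off=5, len=6) (overlapping!). Copied 'VVVVVV' from pos 2. Output: "JVVVVVVVVVVVV"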